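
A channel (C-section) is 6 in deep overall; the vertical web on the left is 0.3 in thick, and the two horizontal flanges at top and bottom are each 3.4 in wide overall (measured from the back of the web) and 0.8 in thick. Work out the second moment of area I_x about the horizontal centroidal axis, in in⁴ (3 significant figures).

Decompose the section into non-overlapping parts with the origin at the bottom-left of its bounding rectangle.
Web: 0.3 × 6, A = 1.8 in², y = 3 in, Ī = 5.4 in⁴.
Top flange (beyond web): 3.1 × 0.8, A = 2.48 in², y = 5.6 in, Ī = 0.13227 in⁴.
Bottom flange (beyond web): 3.1 × 0.8, A = 2.48 in², y = 0.4 in, Ī = 0.13227 in⁴.
By symmetry the centroid is at mid-height, ȳ = 3 in.
Transfer each piece to the horizontal centroidal axis using Ī + A·d² with d = y − 3:
  web: d = 0 in → contributes +5.4 in⁴
  top flange (beyond web): d = 2.6 in → contributes +16.897 in⁴
  bottom flange (beyond web): d = -2.6 in → contributes +16.897 in⁴
Total I = 39.194 in⁴.

I_x ≈ 39.2 in⁴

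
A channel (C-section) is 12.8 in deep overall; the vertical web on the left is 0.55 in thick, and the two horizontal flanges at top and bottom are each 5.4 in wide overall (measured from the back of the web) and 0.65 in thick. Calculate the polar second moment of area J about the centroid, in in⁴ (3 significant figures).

J ≈ 366 in⁴

Split into non-overlapping primitives; take the origin at the lower-left of the bounding box.
Web: 0.55 × 12.8, A = 7.04 in², y = 6.4 in, Ī = 96.119 in⁴.
Top flange (beyond web): 4.85 × 0.65, A = 3.1525 in², y = 12.475 in, Ī = 0.11099 in⁴.
Bottom flange (beyond web): 4.85 × 0.65, A = 3.1525 in², y = 0.325 in, Ī = 0.11099 in⁴.
By symmetry the centroid is at mid-height, ȳ = 6.4 in.
Transfer each piece to the centroidal x-axis using Ī + A·d² with d = y − 6.4:
  web: d = 0 in → contributes +96.119 in⁴
  top flange (beyond web): d = 6.075 in → contributes +116.46 in⁴
  bottom flange (beyond web): d = -6.075 in → contributes +116.46 in⁴
Total I = 329.03 in⁴.
For the y-axis: x̄ = 1.5506 in.
Repeating about the centroidal y-axis gives I_y = 36.784 in⁴.
Polar second moment: J = I_x + I_y = 365.82 in⁴.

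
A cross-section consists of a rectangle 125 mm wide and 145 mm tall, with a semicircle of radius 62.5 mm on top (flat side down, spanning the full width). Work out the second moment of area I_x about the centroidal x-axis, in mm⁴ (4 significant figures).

I_x ≈ 7.838 × 10⁷ mm⁴

Decompose the section into non-overlapping parts with the origin at the bottom-left of its bounding rectangle.
Rectangular body: 125 × 145, A = 18 125 mm², y = 72.5 mm, Ī = 31 756 510 mm⁴.
Semicircular cap: semicircle r = 62.5, A = 6135.92 mm², y = 171.526 mm, Ī = 1 674 758 mm⁴.
Centroid: ȳ = ΣA·y / ΣA = 97.545 mm.
Transfer each piece to the centroidal x-axis using Ī + A·d² with d = y − 97.545:
  rectangular body: d = -25.045 mm → contributes +43 125 454 mm⁴
  semicircular cap: d = 73.9808 mm → contributes +35 257 661 mm⁴
Total I = 78 383 115 mm⁴.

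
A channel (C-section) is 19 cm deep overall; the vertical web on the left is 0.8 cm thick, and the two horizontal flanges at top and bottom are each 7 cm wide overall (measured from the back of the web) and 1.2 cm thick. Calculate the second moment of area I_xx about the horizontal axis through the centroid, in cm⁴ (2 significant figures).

Treat the section as a set of non-overlapping primitives; coordinates are from the bounding-box lower-left.
Web: 0.8 × 19, A = 15.2 cm², y = 9.5 cm, Ī = 457.3 cm⁴.
Top flange (beyond web): 6.2 × 1.2, A = 7.44 cm², y = 18.4 cm, Ī = 0.8928 cm⁴.
Bottom flange (beyond web): 6.2 × 1.2, A = 7.44 cm², y = 0.6 cm, Ī = 0.8928 cm⁴.
By symmetry the centroid is at mid-height, ȳ = 9.5 cm.
Transfer each piece to the horizontal axis through the centroid using Ī + A·d² with d = y − 9.5:
  web: d = 0 cm → contributes +457.3 cm⁴
  top flange (beyond web): d = 8.9 cm → contributes +590.2 cm⁴
  bottom flange (beyond web): d = -8.9 cm → contributes +590.2 cm⁴
Total I = 1 638 cm⁴.

I_xx ≈ 1600 cm⁴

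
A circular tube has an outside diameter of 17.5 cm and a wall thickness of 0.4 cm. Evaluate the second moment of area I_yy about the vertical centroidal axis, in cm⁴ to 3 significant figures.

Decompose the section into non-overlapping parts with the origin at the bottom-left of its bounding rectangle.
Outer circle: ⌀17.5, A = 240.53 cm², x = 8.75 cm, Ī = 4603.9 cm⁴.
Bore (subtracted): ⌀16.7, A = 219.04 cm², x = 8.75 cm, Ī = 3 818 cm⁴.
By symmetry the centroid is at mid-width, x̄ = 8.75 cm.
All pieces are centred on the vertical centroidal axis, so I = ΣĪ (holes subtracted) = 785.86 cm⁴.

I_yy ≈ 786 cm⁴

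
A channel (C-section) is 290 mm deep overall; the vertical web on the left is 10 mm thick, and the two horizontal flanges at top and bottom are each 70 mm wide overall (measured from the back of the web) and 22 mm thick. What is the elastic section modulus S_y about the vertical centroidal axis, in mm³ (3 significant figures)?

Treat the section as a set of non-overlapping primitives; coordinates are from the bounding-box lower-left.
Web: 10 × 290, A = 2 900 mm², x = 5 mm, Ī = 24 167 mm⁴.
Top flange (beyond web): 60 × 22, A = 1 320 mm², x = 40 mm, Ī = 396 000 mm⁴.
Bottom flange (beyond web): 60 × 22, A = 1 320 mm², x = 40 mm, Ī = 396 000 mm⁴.
Centroid: x̄ = ΣA·x / ΣA = 21.679 mm.
Transfer each piece to the vertical centroidal axis using Ī + A·d² with d = x − 21.679:
  web: d = -16.679 mm → contributes +830 886 mm⁴
  top flange (beyond web): d = 18.321 mm → contributes +839 084 mm⁴
  bottom flange (beyond web): d = 18.321 mm → contributes +839 084 mm⁴
Total I = 2 509 055 mm⁴.
Extreme fibre distance c = 48.321 mm; S = I/c = 51 924 mm³.

S_y ≈ 5.19 × 10⁴ mm³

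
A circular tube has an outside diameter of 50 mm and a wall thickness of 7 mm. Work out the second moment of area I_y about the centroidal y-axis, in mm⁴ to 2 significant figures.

Break the section into simple shapes (no overlaps), measuring from the bottom-left corner of the bounding box.
Outer circle: ⌀50, A = 1 963 mm², x = 25 mm, Ī = 306 796 mm⁴.
Bore (subtracted): ⌀36, A = 1 018 mm², x = 25 mm, Ī = 82 448 mm⁴.
By symmetry the centroid is at mid-width, x̄ = 25 mm.
All pieces are centred on the centroidal y-axis, so I = ΣĪ (holes subtracted) = 224 348 mm⁴.

I_y ≈ 2.2 × 10⁵ mm⁴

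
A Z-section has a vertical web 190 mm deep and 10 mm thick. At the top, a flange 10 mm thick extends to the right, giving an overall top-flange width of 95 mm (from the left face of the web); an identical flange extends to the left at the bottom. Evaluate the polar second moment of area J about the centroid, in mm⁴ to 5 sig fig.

J ≈ 2.4375 × 10⁷ mm⁴

Split into non-overlapping primitives; take the origin at the lower-left of the bounding box.
Web: 10 × 190, A = 1 900 mm², y = 95 mm, Ī = 5 715 833 mm⁴.
Top flange (beyond web): 85 × 10, A = 850 mm², y = 185 mm, Ī = 7083.333 mm⁴.
Bottom flange (beyond web): 85 × 10, A = 850 mm², y = 5 mm, Ī = 7083.333 mm⁴.
Centroid: ȳ = ΣA·y / ΣA = 95 mm.
Transfer each piece to the centroidal x-axis using Ī + A·d² with d = y − 95:
  web: d = 0 mm → contributes +5 715 833 mm⁴
  top flange (beyond web): d = 90 mm → contributes +6 892 083 mm⁴
  bottom flange (beyond web): d = -90 mm → contributes +6 892 083 mm⁴
Total I = 19 500 000 mm⁴.
For the y-axis: x̄ = 90 mm.
Repeating about the centroidal y-axis gives I_y = 4 875 000 mm⁴.
Polar second moment: J = I_x + I_y = 24 375 000 mm⁴.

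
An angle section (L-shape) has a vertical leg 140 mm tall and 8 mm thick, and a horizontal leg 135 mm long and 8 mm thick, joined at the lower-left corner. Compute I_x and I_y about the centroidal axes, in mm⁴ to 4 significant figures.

Break the section into simple shapes (no overlaps), measuring from the bottom-left corner of the bounding box.
Vertical leg: 8 × 140, A = 1 120 mm², y = 70 mm, Ī = 1 829 333 mm⁴.
Horizontal leg (remainder): 127 × 8, A = 1 016 mm², y = 4 mm, Ī = 5418.67 mm⁴.
Centroid: ȳ = ΣA·y / ΣA = 38.6067 mm.
Transfer each piece to the centroidal x-axis using Ī + A·d² with d = y − 38.6067:
  vertical leg: d = 31.3933 mm → contributes +2 933 134 mm⁴
  horizontal leg (remainder): d = -34.6067 mm → contributes +1 222 207 mm⁴
Total I = 4 155 342 mm⁴.
For the y-axis: x̄ = 36.1067 mm.
Repeating about the centroidal y-axis gives I_y = 3 798 832 mm⁴.

I_x ≈ 4.155 × 10⁶ mm⁴, I_y ≈ 3.799 × 10⁶ mm⁴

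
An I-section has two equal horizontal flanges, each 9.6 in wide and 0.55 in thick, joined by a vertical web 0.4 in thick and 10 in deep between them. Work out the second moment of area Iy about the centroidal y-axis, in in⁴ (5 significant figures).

Split into non-overlapping primitives; take the origin at the lower-left of the bounding box.
Bottom flange: 9.6 × 0.55, A = 5.28 in², x = 4.8 in, Ī = 40.5504 in⁴.
Web: 0.4 × 10, A = 4 in², x = 4.8 in, Ī = 0.05333333 in⁴.
Top flange: 9.6 × 0.55, A = 5.28 in², x = 4.8 in, Ī = 40.5504 in⁴.
By symmetry the centroid is at mid-width, x̄ = 4.8 in.
All pieces are centred on the centroidal y-axis, so I = ΣĪ = 81.15413 in⁴.

Iy ≈ 81.154 in⁴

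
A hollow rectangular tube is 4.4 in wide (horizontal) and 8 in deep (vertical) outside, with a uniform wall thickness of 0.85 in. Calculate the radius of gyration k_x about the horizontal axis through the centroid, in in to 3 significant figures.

Split into non-overlapping primitives; take the origin at the lower-left of the bounding box.
Outer rectangle: 4.4 × 8, A = 35.2 in², y = 4 in, Ī = 187.73 in⁴.
Inner void (subtracted): 2.7 × 6.3, A = 17.01 in², y = 4 in, Ī = 56.261 in⁴.
By symmetry the centroid is at mid-height, ȳ = 4 in.
All pieces are centred on the horizontal axis through the centroid, so I = ΣĪ (holes subtracted) = 131.47 in⁴.
Radius of gyration: k = √(I/A) = √(131.47 / 18.19) = 2.6884 in.

k_x ≈ 2.69 in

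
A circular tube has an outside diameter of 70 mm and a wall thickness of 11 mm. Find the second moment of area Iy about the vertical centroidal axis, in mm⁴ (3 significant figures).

Treat the section as a set of non-overlapping primitives; coordinates are from the bounding-box lower-left.
Outer circle: ⌀70, A = 3848.5 mm², x = 35 mm, Ī = 1 178 588 mm⁴.
Bore (subtracted): ⌀48, A = 1809.6 mm², x = 35 mm, Ī = 260 576 mm⁴.
By symmetry the centroid is at mid-width, x̄ = 35 mm.
All pieces are centred on the vertical centroidal axis, so I = ΣĪ (holes subtracted) = 918 012 mm⁴.

Iy ≈ 9.18 × 10⁵ mm⁴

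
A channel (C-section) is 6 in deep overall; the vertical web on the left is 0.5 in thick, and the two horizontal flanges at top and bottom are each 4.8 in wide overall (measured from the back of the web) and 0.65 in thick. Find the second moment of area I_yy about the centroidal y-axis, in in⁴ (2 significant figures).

I_yy ≈ 20 in⁴

Decompose the section into non-overlapping parts with the origin at the bottom-left of its bounding rectangle.
Web: 0.5 × 6, A = 3 in², x = 0.25 in, Ī = 0.0625 in⁴.
Top flange (beyond web): 4.3 × 0.65, A = 2.795 in², x = 2.65 in, Ī = 4.307 in⁴.
Bottom flange (beyond web): 4.3 × 0.65, A = 2.795 in², x = 2.65 in, Ī = 4.307 in⁴.
Centroid: x̄ = ΣA·x / ΣA = 1.812 in.
Transfer each piece to the centroidal y-axis using Ī + A·d² with d = x − 1.812:
  web: d = -1.562 in → contributes +7.38 in⁴
  top flange (beyond web): d = 0.8382 in → contributes +6.27 in⁴
  bottom flange (beyond web): d = 0.8382 in → contributes +6.27 in⁴
Total I = 19.92 in⁴.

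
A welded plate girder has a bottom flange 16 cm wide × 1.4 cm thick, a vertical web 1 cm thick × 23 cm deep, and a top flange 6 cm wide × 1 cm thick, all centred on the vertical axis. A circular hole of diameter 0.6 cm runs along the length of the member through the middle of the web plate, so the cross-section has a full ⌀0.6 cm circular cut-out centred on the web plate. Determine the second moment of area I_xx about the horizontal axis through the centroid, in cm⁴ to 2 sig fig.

I_xx ≈ 4400 cm⁴

Split into non-overlapping primitives; take the origin at the lower-left of the bounding box.
Bottom plate: 16 × 1.4, A = 22.4 cm², y = 0.7 cm, Ī = 3.659 cm⁴.
Web plate: 1 × 23, A = 23 cm², y = 12.9 cm, Ī = 1 014 cm⁴.
Top plate: 6 × 1, A = 6 cm², y = 24.9 cm, Ī = 0.5 cm⁴.
Hole (subtracted): ⌀0.6, A = 0.2827 cm², y = 12.9 cm, Ī = 0.006362 cm⁴.
Centroid: ȳ = ΣA·y / ΣA = 8.962 cm.
Transfer each piece to the horizontal axis through the centroid using Ī + A·d² with d = y − 8.962:
  bottom plate: d = -8.262 cm → contributes +1 533 cm⁴
  web plate: d = 3.938 cm → contributes +1 371 cm⁴
  top plate: d = 15.94 cm → contributes +1 525 cm⁴
  hole: d = 3.938 cm → contributes −4.39 cm⁴
Total I = 4 424 cm⁴.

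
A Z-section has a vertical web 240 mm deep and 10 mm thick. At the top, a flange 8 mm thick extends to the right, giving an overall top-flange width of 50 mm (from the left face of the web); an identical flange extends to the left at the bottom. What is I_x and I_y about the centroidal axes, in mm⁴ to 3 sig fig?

Treat the section as a set of non-overlapping primitives; coordinates are from the bounding-box lower-left.
Web: 10 × 240, A = 2 400 mm², y = 120 mm, Ī = 11 520 000 mm⁴.
Top flange (beyond web): 40 × 8, A = 320 mm², y = 236 mm, Ī = 1706.7 mm⁴.
Bottom flange (beyond web): 40 × 8, A = 320 mm², y = 4 mm, Ī = 1706.7 mm⁴.
Centroid: ȳ = ΣA·y / ΣA = 120 mm.
Transfer each piece to the centroidal x-axis using Ī + A·d² with d = y − 120:
  web: d = 0 mm → contributes +11 520 000 mm⁴
  top flange (beyond web): d = 116 mm → contributes +4 307 627 mm⁴
  bottom flange (beyond web): d = -116 mm → contributes +4 307 627 mm⁴
Total I = 20 135 253 mm⁴.
For the y-axis: x̄ = 45 mm.
Repeating about the centroidal y-axis gives I_y = 505 333 mm⁴.

I_x ≈ 2.01 × 10⁷ mm⁴, I_y ≈ 5.05 × 10⁵ mm⁴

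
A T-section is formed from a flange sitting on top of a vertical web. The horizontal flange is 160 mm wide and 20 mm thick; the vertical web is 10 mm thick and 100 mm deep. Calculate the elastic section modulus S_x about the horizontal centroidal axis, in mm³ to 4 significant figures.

Break the section into simple shapes (no overlaps), measuring from the bottom-left corner of the bounding box.
Flange: 160 × 20, A = 3 200 mm², y = 110 mm, Ī = 106 667 mm⁴.
Web: 10 × 100, A = 1 000 mm², y = 50 mm, Ī = 833 333 mm⁴.
Centroid: ȳ = ΣA·y / ΣA = 95.7143 mm.
Transfer each piece to the horizontal centroidal axis using Ī + A·d² with d = y − 95.7143:
  flange: d = 14.2857 mm → contributes +759 728 mm⁴
  web: d = -45.7143 mm → contributes +2 923 129 mm⁴
Total I = 3 682 857 mm⁴.
Extreme fibre distance c = 95.7143 mm; S = I/c = 38477.6 mm³.

S_x ≈ 3.848 × 10⁴ mm³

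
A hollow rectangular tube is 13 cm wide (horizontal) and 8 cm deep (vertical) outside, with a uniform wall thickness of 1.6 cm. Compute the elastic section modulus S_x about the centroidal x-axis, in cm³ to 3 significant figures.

Break the section into simple shapes (no overlaps), measuring from the bottom-left corner of the bounding box.
Outer rectangle: 13 × 8, A = 104 cm², y = 4 cm, Ī = 554.67 cm⁴.
Inner void (subtracted): 9.8 × 4.8, A = 47.04 cm², y = 4 cm, Ī = 90.317 cm⁴.
By symmetry the centroid is at mid-height, ȳ = 4 cm.
All pieces are centred on the centroidal x-axis, so I = ΣĪ (holes subtracted) = 464.35 cm⁴.
Extreme fibre distance c = 4 cm; S = I/c = 116.09 cm³.

S_x ≈ 116 cm³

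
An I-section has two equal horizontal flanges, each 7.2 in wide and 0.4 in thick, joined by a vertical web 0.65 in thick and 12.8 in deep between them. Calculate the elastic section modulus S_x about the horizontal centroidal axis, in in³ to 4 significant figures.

S_x ≈ 53.61 in³

Decompose the section into non-overlapping parts with the origin at the bottom-left of its bounding rectangle.
Bottom flange: 7.2 × 0.4, A = 2.88 in², y = 0.2 in, Ī = 0.0384 in⁴.
Web: 0.65 × 12.8, A = 8.32 in², y = 6.8 in, Ī = 113.596 in⁴.
Top flange: 7.2 × 0.4, A = 2.88 in², y = 13.4 in, Ī = 0.0384 in⁴.
By symmetry the centroid is at mid-height, ȳ = 6.8 in.
Transfer each piece to the horizontal centroidal axis using Ī + A·d² with d = y − 6.8:
  bottom flange: d = -6.6 in → contributes +125.491 in⁴
  web: d = 0 in → contributes +113.596 in⁴
  top flange: d = 6.6 in → contributes +125.491 in⁴
Total I = 364.578 in⁴.
Extreme fibre distance c = 6.8 in; S = I/c = 53.6144 in³.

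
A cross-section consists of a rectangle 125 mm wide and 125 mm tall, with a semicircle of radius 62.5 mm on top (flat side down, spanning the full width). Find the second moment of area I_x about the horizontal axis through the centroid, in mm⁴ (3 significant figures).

Decompose the section into non-overlapping parts with the origin at the bottom-left of its bounding rectangle.
Rectangular body: 125 × 125, A = 15 625 mm², y = 62.5 mm, Ī = 20 345 052 mm⁴.
Semicircular cap: semicircle r = 62.5, A = 6135.9 mm², y = 151.53 mm, Ī = 1 674 758 mm⁴.
Centroid: ȳ = ΣA·y / ΣA = 87.603 mm.
Transfer each piece to the horizontal axis through the centroid using Ī + A·d² with d = y − 87.603:
  rectangular body: d = -25.103 mm → contributes +30 190 993 mm⁴
  semicircular cap: d = 63.923 mm → contributes +26 747 241 mm⁴
Total I = 56 938 234 mm⁴.

I_x ≈ 5.69 × 10⁷ mm⁴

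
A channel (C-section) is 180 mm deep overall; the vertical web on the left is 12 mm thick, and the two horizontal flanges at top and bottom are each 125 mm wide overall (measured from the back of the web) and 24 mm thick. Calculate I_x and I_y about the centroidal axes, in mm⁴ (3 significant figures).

Split into non-overlapping primitives; take the origin at the lower-left of the bounding box.
Web: 12 × 180, A = 2 160 mm², y = 90 mm, Ī = 5 832 000 mm⁴.
Top flange (beyond web): 113 × 24, A = 2 712 mm², y = 168 mm, Ī = 130 176 mm⁴.
Bottom flange (beyond web): 113 × 24, A = 2 712 mm², y = 12 mm, Ī = 130 176 mm⁴.
By symmetry the centroid is at mid-height, ȳ = 90 mm.
Transfer each piece to the centroidal x-axis using Ī + A·d² with d = y − 90:
  web: d = 0 mm → contributes +5 832 000 mm⁴
  top flange (beyond web): d = 78 mm → contributes +16 629 984 mm⁴
  bottom flange (beyond web): d = -78 mm → contributes +16 629 984 mm⁴
Total I = 39 091 968 mm⁴.
For the y-axis: x̄ = 50.699 mm.
Repeating about the centroidal y-axis gives I_y = 11 831 923 mm⁴.

I_x ≈ 3.91 × 10⁷ mm⁴, I_y ≈ 1.18 × 10⁷ mm⁴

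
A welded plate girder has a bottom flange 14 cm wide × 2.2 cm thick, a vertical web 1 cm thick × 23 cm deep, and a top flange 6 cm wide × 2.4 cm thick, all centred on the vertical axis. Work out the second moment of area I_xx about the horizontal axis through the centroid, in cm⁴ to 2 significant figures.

I_xx ≈ 7600 cm⁴

Treat the section as a set of non-overlapping primitives; coordinates are from the bounding-box lower-left.
Bottom plate: 14 × 2.2, A = 30.8 cm², y = 1.1 cm, Ī = 12.42 cm⁴.
Web plate: 1 × 23, A = 23 cm², y = 13.7 cm, Ī = 1 014 cm⁴.
Top plate: 6 × 2.4, A = 14.4 cm², y = 26.4 cm, Ī = 6.912 cm⁴.
Centroid: ȳ = ΣA·y / ΣA = 10.69 cm.
Transfer each piece to the horizontal axis through the centroid using Ī + A·d² with d = y − 10.69:
  bottom plate: d = -9.591 cm → contributes +2 846 cm⁴
  web plate: d = 3.009 cm → contributes +1 222 cm⁴
  top plate: d = 15.71 cm → contributes +3 560 cm⁴
Total I = 7 628 cm⁴.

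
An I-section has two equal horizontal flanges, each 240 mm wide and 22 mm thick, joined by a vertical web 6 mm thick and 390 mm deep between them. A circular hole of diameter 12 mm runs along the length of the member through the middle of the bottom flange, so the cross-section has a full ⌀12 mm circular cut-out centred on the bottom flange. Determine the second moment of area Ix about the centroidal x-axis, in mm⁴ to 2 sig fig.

Ix ≈ 4.7 × 10⁸ mm⁴

Treat the section as a set of non-overlapping primitives; coordinates are from the bounding-box lower-left.
Bottom flange: 240 × 22, A = 5 280 mm², y = 11 mm, Ī = 212 960 mm⁴.
Web: 6 × 390, A = 2 340 mm², y = 217 mm, Ī = 29 659 500 mm⁴.
Top flange: 240 × 22, A = 5 280 mm², y = 423 mm, Ī = 212 960 mm⁴.
Hole (subtracted): ⌀12, A = 113.1 mm², y = 11 mm, Ī = 1 018 mm⁴.
Centroid: ȳ = ΣA·y / ΣA = 218.8 mm.
Transfer each piece to the centroidal x-axis using Ī + A·d² with d = y − 218.8:
  bottom flange: d = -207.8 mm → contributes +228 256 128 mm⁴
  web: d = -1.822 mm → contributes +29 667 268 mm⁴
  top flange: d = 204.2 mm → contributes +220 329 009 mm⁴
  hole: d = -207.8 mm → contributes −4 885 691 mm⁴
Total I = 473 366 714 mm⁴.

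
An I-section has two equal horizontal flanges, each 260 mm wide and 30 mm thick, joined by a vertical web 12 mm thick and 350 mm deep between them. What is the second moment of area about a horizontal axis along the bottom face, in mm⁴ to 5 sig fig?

I_base ≈ 1.4393 × 10⁹ mm⁴

Treat the section as a set of non-overlapping primitives; coordinates are from the bounding-box lower-left.
Bottom flange: 260 × 30, A = 7 800 mm², y = 15 mm, Ī = 585 000 mm⁴.
Web: 12 × 350, A = 4 200 mm², y = 205 mm, Ī = 42 875 000 mm⁴.
Top flange: 260 × 30, A = 7 800 mm², y = 395 mm, Ī = 585 000 mm⁴.
Transfer each piece to a horizontal axis along the bottom face using Ī + A·d² with d = y − 0:
  bottom flange: d = 15 mm → contributes +2 340 000 mm⁴
  web: d = 205 mm → contributes +219 380 000 mm⁴
  top flange: d = 395 mm → contributes +1 217 580 000 mm⁴
Total I = 1 439 300 000 mm⁴.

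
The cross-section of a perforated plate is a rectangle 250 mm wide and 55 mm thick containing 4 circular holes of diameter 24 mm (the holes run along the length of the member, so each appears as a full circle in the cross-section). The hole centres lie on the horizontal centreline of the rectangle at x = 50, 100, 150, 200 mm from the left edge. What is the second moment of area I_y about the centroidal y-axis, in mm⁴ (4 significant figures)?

I_y ≈ 6.589 × 10⁷ mm⁴

Treat the section as a set of non-overlapping primitives; coordinates are from the bounding-box lower-left.
Plate: 250 × 55, A = 13 750 mm², x = 125 mm, Ī = 71 614 583 mm⁴.
Hole 1 (subtracted): ⌀24, A = 452.389 mm², x = 50 mm, Ī = 16 286 mm⁴.
Hole 2 (subtracted): ⌀24, A = 452.389 mm², x = 100 mm, Ī = 16 286 mm⁴.
Hole 3 (subtracted): ⌀24, A = 452.389 mm², x = 150 mm, Ī = 16 286 mm⁴.
Hole 4 (subtracted): ⌀24, A = 452.389 mm², x = 200 mm, Ī = 16 286 mm⁴.
By symmetry the centroid is at mid-width, x̄ = 125 mm.
Transfer each piece to the centroidal y-axis using Ī + A·d² with d = x − 125:
  plate: d = 0 mm → contributes +71 614 583 mm⁴
  hole 1: d = -75 mm → contributes −2 560 976 mm⁴
  hole 2: d = -25 mm → contributes −299 029 mm⁴
  hole 3: d = 25 mm → contributes −299 029 mm⁴
  hole 4: d = 75 mm → contributes −2 560 976 mm⁴
Total I = 65 894 572 mm⁴.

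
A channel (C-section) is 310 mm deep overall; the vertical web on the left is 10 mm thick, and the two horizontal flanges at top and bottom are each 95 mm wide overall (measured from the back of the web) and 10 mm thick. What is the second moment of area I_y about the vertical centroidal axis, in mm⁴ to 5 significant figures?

Decompose the section into non-overlapping parts with the origin at the bottom-left of its bounding rectangle.
Web: 10 × 310, A = 3 100 mm², x = 5 mm, Ī = 25833.33 mm⁴.
Top flange (beyond web): 85 × 10, A = 850 mm², x = 52.5 mm, Ī = 511770.8 mm⁴.
Bottom flange (beyond web): 85 × 10, A = 850 mm², x = 52.5 mm, Ī = 511770.8 mm⁴.
Centroid: x̄ = ΣA·x / ΣA = 21.82292 mm.
Transfer each piece to the vertical centroidal axis using Ī + A·d² with d = x − 21.82292:
  web: d = -16.82292 mm → contributes +903 166 mm⁴
  top flange (beyond web): d = 30.67708 mm → contributes +1 311 692 mm⁴
  bottom flange (beyond web): d = 30.67708 mm → contributes +1 311 692 mm⁴
Total I = 3 526 549 mm⁴.

I_y ≈ 3.5265 × 10⁶ mm⁴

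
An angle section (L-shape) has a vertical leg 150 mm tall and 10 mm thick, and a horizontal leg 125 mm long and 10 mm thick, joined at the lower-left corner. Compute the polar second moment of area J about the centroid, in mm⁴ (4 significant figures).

Break the section into simple shapes (no overlaps), measuring from the bottom-left corner of the bounding box.
Vertical leg: 10 × 150, A = 1 500 mm², y = 75 mm, Ī = 2 812 500 mm⁴.
Horizontal leg (remainder): 115 × 10, A = 1 150 mm², y = 5 mm, Ī = 9583.33 mm⁴.
Centroid: ȳ = ΣA·y / ΣA = 44.6226 mm.
Transfer each piece to the centroidal x-axis using Ī + A·d² with d = y − 44.6226:
  vertical leg: d = 30.3774 mm → contributes +4 196 676 mm⁴
  horizontal leg (remainder): d = -39.6226 mm → contributes +1 815 030 mm⁴
Total I = 6 011 706 mm⁴.
For the y-axis: x̄ = 32.1226 mm.
Repeating about the centroidal y-axis gives I_y = 3 822 643 mm⁴.
Polar second moment: J = I_x + I_y = 9 834 349 mm⁴.

J ≈ 9.834 × 10⁶ mm⁴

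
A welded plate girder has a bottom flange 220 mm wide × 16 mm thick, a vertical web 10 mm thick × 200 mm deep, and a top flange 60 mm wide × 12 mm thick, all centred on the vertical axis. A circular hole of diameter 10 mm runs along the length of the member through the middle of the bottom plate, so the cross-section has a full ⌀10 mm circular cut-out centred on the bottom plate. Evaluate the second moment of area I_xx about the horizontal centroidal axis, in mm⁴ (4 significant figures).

Treat the section as a set of non-overlapping primitives; coordinates are from the bounding-box lower-left.
Bottom plate: 220 × 16, A = 3 520 mm², y = 8 mm, Ī = 75093.3 mm⁴.
Web plate: 10 × 200, A = 2 000 mm², y = 116 mm, Ī = 6 666 667 mm⁴.
Top plate: 60 × 12, A = 720 mm², y = 222 mm, Ī = 8 640 mm⁴.
Hole (subtracted): ⌀10, A = 78.5398 mm², y = 8 mm, Ī = 490.874 mm⁴.
Centroid: ȳ = ΣA·y / ΣA = 68.0637 mm.
Transfer each piece to the horizontal centroidal axis using Ī + A·d² with d = y − 68.0637:
  bottom plate: d = -60.0637 mm → contributes +12 774 008 mm⁴
  web plate: d = 47.9363 mm → contributes +11 262 447 mm⁴
  top plate: d = 153.936 mm → contributes +17 070 040 mm⁴
  hole: d = -60.0637 mm → contributes −283 835 mm⁴
Total I = 40 822 661 mm⁴.

I_xx ≈ 4.082 × 10⁷ mm⁴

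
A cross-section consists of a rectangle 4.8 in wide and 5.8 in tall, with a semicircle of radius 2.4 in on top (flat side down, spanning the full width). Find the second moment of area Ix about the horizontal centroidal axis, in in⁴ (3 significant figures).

Treat the section as a set of non-overlapping primitives; coordinates are from the bounding-box lower-left.
Rectangular body: 4.8 × 5.8, A = 27.84 in², y = 2.9 in, Ī = 78.045 in⁴.
Semicircular cap: semicircle r = 2.4, A = 9.0478 in², y = 6.8186 in, Ī = 3.6415 in⁴.
Centroid: ȳ = ΣA·y / ΣA = 3.8611 in.
Transfer each piece to the horizontal centroidal axis using Ī + A·d² with d = y − 3.8611:
  rectangular body: d = -0.96115 in → contributes +103.76 in⁴
  semicircular cap: d = 2.9574 in → contributes +82.778 in⁴
Total I = 186.54 in⁴.

Ix ≈ 187 in⁴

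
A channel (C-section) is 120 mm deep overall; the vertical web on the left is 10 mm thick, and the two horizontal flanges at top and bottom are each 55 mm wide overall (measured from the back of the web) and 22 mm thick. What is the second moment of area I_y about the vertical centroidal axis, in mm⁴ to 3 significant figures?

I_y ≈ 9.09 × 10⁵ mm⁴

Decompose the section into non-overlapping parts with the origin at the bottom-left of its bounding rectangle.
Web: 10 × 120, A = 1 200 mm², x = 5 mm, Ī = 10 000 mm⁴.
Top flange (beyond web): 45 × 22, A = 990 mm², x = 32.5 mm, Ī = 167 063 mm⁴.
Bottom flange (beyond web): 45 × 22, A = 990 mm², x = 32.5 mm, Ī = 167 063 mm⁴.
Centroid: x̄ = ΣA·x / ΣA = 22.123 mm.
Transfer each piece to the vertical centroidal axis using Ī + A·d² with d = x − 22.123:
  web: d = -17.123 mm → contributes +361 822 mm⁴
  top flange (beyond web): d = 10.377 mm → contributes +273 675 mm⁴
  bottom flange (beyond web): d = 10.377 mm → contributes +273 675 mm⁴
Total I = 909 172 mm⁴.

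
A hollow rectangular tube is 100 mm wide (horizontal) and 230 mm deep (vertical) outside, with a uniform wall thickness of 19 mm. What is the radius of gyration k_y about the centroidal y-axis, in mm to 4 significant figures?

Break the section into simple shapes (no overlaps), measuring from the bottom-left corner of the bounding box.
Outer rectangle: 100 × 230, A = 23 000 mm², x = 50 mm, Ī = 19 166 667 mm⁴.
Inner void (subtracted): 62 × 192, A = 11 904 mm², x = 50 mm, Ī = 3 813 248 mm⁴.
By symmetry the centroid is at mid-width, x̄ = 50 mm.
All pieces are centred on the centroidal y-axis, so I = ΣĪ (holes subtracted) = 15 353 419 mm⁴.
Radius of gyration: k = √(I/A) = √(15 353 419 / 11 096) = 37.198 mm.

k_y ≈ 37.20 mm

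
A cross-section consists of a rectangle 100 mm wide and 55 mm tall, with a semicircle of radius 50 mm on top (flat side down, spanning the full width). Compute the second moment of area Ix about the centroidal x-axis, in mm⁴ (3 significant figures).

Decompose the section into non-overlapping parts with the origin at the bottom-left of its bounding rectangle.
Rectangular body: 100 × 55, A = 5 500 mm², y = 27.5 mm, Ī = 1 386 458 mm⁴.
Semicircular cap: semicircle r = 50, A = 3 927 mm², y = 76.221 mm, Ī = 685 981 mm⁴.
Centroid: ȳ = ΣA·y / ΣA = 47.796 mm.
Transfer each piece to the centroidal x-axis using Ī + A·d² with d = y − 47.796:
  rectangular body: d = -20.296 mm → contributes +3 651 951 mm⁴
  semicircular cap: d = 28.425 mm → contributes +3 858 947 mm⁴
Total I = 7 510 898 mm⁴.

Ix ≈ 7.51 × 10⁶ mm⁴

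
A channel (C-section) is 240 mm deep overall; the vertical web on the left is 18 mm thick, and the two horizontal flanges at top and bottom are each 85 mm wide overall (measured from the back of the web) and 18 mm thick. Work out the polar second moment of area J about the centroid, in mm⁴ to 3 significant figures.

Split into non-overlapping primitives; take the origin at the lower-left of the bounding box.
Web: 18 × 240, A = 4 320 mm², y = 120 mm, Ī = 20 736 000 mm⁴.
Top flange (beyond web): 67 × 18, A = 1 206 mm², y = 231 mm, Ī = 32 562 mm⁴.
Bottom flange (beyond web): 67 × 18, A = 1 206 mm², y = 9 mm, Ī = 32 562 mm⁴.
By symmetry the centroid is at mid-height, ȳ = 120 mm.
Transfer each piece to the centroidal x-axis using Ī + A·d² with d = y − 120:
  web: d = 0 mm → contributes +20 736 000 mm⁴
  top flange (beyond web): d = 111 mm → contributes +14 891 688 mm⁴
  bottom flange (beyond web): d = -111 mm → contributes +14 891 688 mm⁴
Total I = 50 519 376 mm⁴.
For the y-axis: x̄ = 24.227 mm.
Repeating about the centroidal y-axis gives I_y = 3 814 656 mm⁴.
Polar second moment: J = I_x + I_y = 54 334 032 mm⁴.

J ≈ 5.43 × 10⁷ mm⁴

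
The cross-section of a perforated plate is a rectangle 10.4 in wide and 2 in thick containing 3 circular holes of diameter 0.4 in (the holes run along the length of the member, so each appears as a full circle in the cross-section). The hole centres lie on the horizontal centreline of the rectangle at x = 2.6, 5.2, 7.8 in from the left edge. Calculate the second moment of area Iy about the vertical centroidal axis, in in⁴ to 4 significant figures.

Decompose the section into non-overlapping parts with the origin at the bottom-left of its bounding rectangle.
Plate: 10.4 × 2, A = 20.8 in², x = 5.2 in, Ī = 187.477 in⁴.
Hole 1 (subtracted): ⌀0.4, A = 0.125664 in², x = 2.6 in, Ī = 0.00125664 in⁴.
Hole 2 (subtracted): ⌀0.4, A = 0.125664 in², x = 5.2 in, Ī = 0.00125664 in⁴.
Hole 3 (subtracted): ⌀0.4, A = 0.125664 in², x = 7.8 in, Ī = 0.00125664 in⁴.
By symmetry the centroid is at mid-width, x̄ = 5.2 in.
Transfer each piece to the vertical centroidal axis using Ī + A·d² with d = x − 5.2:
  plate: d = 0 in → contributes +187.477 in⁴
  hole 1: d = -2.6 in → contributes −0.850743 in⁴
  hole 2: d = 0 in → contributes −0.00125664 in⁴
  hole 3: d = 2.6 in → contributes −0.850743 in⁴
Total I = 185.775 in⁴.

Iy ≈ 185.8 in⁴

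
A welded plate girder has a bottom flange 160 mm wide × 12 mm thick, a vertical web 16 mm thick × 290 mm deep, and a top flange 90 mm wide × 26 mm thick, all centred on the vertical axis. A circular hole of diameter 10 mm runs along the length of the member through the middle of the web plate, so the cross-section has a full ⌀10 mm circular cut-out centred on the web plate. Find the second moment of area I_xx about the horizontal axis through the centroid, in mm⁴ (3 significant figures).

I_xx ≈ 1.34 × 10⁸ mm⁴

Treat the section as a set of non-overlapping primitives; coordinates are from the bounding-box lower-left.
Bottom plate: 160 × 12, A = 1 920 mm², y = 6 mm, Ī = 23 040 mm⁴.
Web plate: 16 × 290, A = 4 640 mm², y = 157 mm, Ī = 32 518 667 mm⁴.
Top plate: 90 × 26, A = 2 340 mm², y = 315 mm, Ī = 131 820 mm⁴.
Hole (subtracted): ⌀10, A = 78.54 mm², y = 157 mm, Ī = 490.87 mm⁴.
Centroid: ȳ = ΣA·y / ΣA = 166.05 mm.
Transfer each piece to the horizontal axis through the centroid using Ī + A·d² with d = y − 166.05:
  bottom plate: d = -160.05 mm → contributes +49 203 381 mm⁴
  web plate: d = -9.0461 mm → contributes +32 898 369 mm⁴
  top plate: d = 148.95 mm → contributes +52 050 004 mm⁴
  hole: d = -9.0461 mm → contributes −6 918 mm⁴
Total I = 134 144 835 mm⁴.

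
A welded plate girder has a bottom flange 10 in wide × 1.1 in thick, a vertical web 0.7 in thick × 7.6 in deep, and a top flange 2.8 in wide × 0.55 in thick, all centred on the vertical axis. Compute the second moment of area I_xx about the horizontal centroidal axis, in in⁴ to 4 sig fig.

Treat the section as a set of non-overlapping primitives; coordinates are from the bounding-box lower-left.
Bottom plate: 10 × 1.1, A = 11 in², y = 0.55 in, Ī = 1.10917 in⁴.
Web plate: 0.7 × 7.6, A = 5.32 in², y = 4.9 in, Ī = 25.6069 in⁴.
Top plate: 2.8 × 0.55, A = 1.54 in², y = 8.975 in, Ī = 0.0388208 in⁴.
Centroid: ȳ = ΣA·y / ΣA = 2.5722 in.
Transfer each piece to the horizontal centroidal axis using Ī + A·d² with d = y − 2.5722:
  bottom plate: d = -2.0222 in → contributes +46.0914 in⁴
  web plate: d = 2.3278 in → contributes +54.4342 in⁴
  top plate: d = 6.4028 in → contributes +63.1724 in⁴
Total I = 163.698 in⁴.

I_xx ≈ 163.7 in⁴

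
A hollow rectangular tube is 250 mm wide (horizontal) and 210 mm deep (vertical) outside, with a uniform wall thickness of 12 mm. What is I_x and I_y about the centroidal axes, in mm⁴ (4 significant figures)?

I_x ≈ 7.175 × 10⁷ mm⁴, I_y ≈ 9.452 × 10⁷ mm⁴

Treat the section as a set of non-overlapping primitives; coordinates are from the bounding-box lower-left.
Outer rectangle: 250 × 210, A = 52 500 mm², y = 105 mm, Ī = 192 937 500 mm⁴.
Inner void (subtracted): 226 × 186, A = 42 036 mm², y = 105 mm, Ī = 121 189 788 mm⁴.
By symmetry the centroid is at mid-height, ȳ = 105 mm.
All pieces are centred on the centroidal x-axis, so I = ΣĪ (holes subtracted) = 71 747 712 mm⁴.
Repeating about the centroidal y-axis gives I_y = 94 518 272 mm⁴.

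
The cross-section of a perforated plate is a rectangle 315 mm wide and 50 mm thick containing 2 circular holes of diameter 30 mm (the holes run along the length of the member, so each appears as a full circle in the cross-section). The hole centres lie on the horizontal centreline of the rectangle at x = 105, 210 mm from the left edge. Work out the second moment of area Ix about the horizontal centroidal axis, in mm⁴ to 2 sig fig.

Split into non-overlapping primitives; take the origin at the lower-left of the bounding box.
Plate: 315 × 50, A = 15 750 mm², y = 25 mm, Ī = 3 281 250 mm⁴.
Hole 1 (subtracted): ⌀30, A = 706.9 mm², y = 25 mm, Ī = 39 761 mm⁴.
Hole 2 (subtracted): ⌀30, A = 706.9 mm², y = 25 mm, Ī = 39 761 mm⁴.
By symmetry the centroid is at mid-height, ȳ = 25 mm.
All pieces are centred on the horizontal centroidal axis, so I = ΣĪ (holes subtracted) = 3 201 728 mm⁴.

Ix ≈ 3.2 × 10⁶ mm⁴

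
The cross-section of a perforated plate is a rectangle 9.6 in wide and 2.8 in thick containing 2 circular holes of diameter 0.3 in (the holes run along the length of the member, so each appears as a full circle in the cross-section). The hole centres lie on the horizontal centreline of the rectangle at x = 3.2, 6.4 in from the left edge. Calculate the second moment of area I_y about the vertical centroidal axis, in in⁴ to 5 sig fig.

Split into non-overlapping primitives; take the origin at the lower-left of the bounding box.
Plate: 9.6 × 2.8, A = 26.88 in², x = 4.8 in, Ī = 206.4384 in⁴.
Hole 1 (subtracted): ⌀0.3, A = 0.07068583 in², x = 3.2 in, Ī = 0.0003976078 in⁴.
Hole 2 (subtracted): ⌀0.3, A = 0.07068583 in², x = 6.4 in, Ī = 0.0003976078 in⁴.
By symmetry the centroid is at mid-width, x̄ = 4.8 in.
Transfer each piece to the vertical centroidal axis using Ī + A·d² with d = x − 4.8:
  plate: d = 0 in → contributes +206.4384 in⁴
  hole 1: d = -1.6 in → contributes −0.1813533 in⁴
  hole 2: d = 1.6 in → contributes −0.1813533 in⁴
Total I = 206.0757 in⁴.

I_y ≈ 206.08 in⁴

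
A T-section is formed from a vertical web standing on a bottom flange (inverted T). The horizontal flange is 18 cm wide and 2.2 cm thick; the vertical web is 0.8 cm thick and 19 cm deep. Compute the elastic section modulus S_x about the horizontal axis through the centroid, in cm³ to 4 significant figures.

S_x ≈ 99.50 cm³

Break the section into simple shapes (no overlaps), measuring from the bottom-left corner of the bounding box.
Flange: 18 × 2.2, A = 39.6 cm², y = 1.1 cm, Ī = 15.972 cm⁴.
Web: 0.8 × 19, A = 15.2 cm², y = 11.7 cm, Ī = 457.267 cm⁴.
Centroid: ȳ = ΣA·y / ΣA = 4.04015 cm.
Transfer each piece to the horizontal axis through the centroid using Ī + A·d² with d = y − 4.04015:
  flange: d = -2.94015 cm → contributes +358.293 cm⁴
  web: d = 7.65985 cm → contributes +1349.1 cm⁴
Total I = 1707.39 cm⁴.
Extreme fibre distance c = 17.1599 cm; S = I/c = 99.4994 cm³.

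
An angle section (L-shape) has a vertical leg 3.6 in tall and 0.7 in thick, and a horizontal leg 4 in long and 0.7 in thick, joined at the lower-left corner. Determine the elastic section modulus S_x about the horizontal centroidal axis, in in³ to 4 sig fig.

S_x ≈ 2.146 in³

Break the section into simple shapes (no overlaps), measuring from the bottom-left corner of the bounding box.
Vertical leg: 0.7 × 3.6, A = 2.52 in², y = 1.8 in, Ī = 2.7216 in⁴.
Horizontal leg (remainder): 3.3 × 0.7, A = 2.31 in², y = 0.35 in, Ī = 0.094325 in⁴.
Centroid: ȳ = ΣA·y / ΣA = 1.10652 in.
Transfer each piece to the horizontal centroidal axis using Ī + A·d² with d = y − 1.10652:
  vertical leg: d = 0.693478 in → contributes +3.9335 in⁴
  horizontal leg (remainder): d = -0.756522 in → contributes +1.4164 in⁴
Total I = 5.34989 in⁴.
Extreme fibre distance c = 2.49348 in; S = I/c = 2.14555 in³.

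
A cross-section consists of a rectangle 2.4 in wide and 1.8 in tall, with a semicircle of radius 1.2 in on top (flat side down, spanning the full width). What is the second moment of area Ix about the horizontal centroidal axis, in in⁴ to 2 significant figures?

Decompose the section into non-overlapping parts with the origin at the bottom-left of its bounding rectangle.
Rectangular body: 2.4 × 1.8, A = 4.32 in², y = 0.9 in, Ī = 1.166 in⁴.
Semicircular cap: semicircle r = 1.2, A = 2.262 in², y = 2.309 in, Ī = 0.2276 in⁴.
Centroid: ȳ = ΣA·y / ΣA = 1.384 in.
Transfer each piece to the horizontal centroidal axis using Ī + A·d² with d = y − 1.384:
  rectangular body: d = -0.4843 in → contributes +2.18 in⁴
  semicircular cap: d = 0.925 in → contributes +2.163 in⁴
Total I = 4.343 in⁴.

Ix ≈ 4.3 in⁴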